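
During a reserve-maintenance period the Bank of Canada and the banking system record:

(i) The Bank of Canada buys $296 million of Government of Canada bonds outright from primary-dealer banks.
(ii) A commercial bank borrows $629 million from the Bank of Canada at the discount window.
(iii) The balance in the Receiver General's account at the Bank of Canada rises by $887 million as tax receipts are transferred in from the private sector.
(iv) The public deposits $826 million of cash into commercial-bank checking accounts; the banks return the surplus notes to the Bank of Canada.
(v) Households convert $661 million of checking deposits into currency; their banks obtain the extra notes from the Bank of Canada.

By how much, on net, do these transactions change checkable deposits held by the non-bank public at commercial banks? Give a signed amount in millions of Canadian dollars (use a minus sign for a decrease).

-$722 million

OMO purchase (from banks) $296 million: the counterparty is a bank, so public deposits are unchanged → 0.
Discount-window loan $629 million: the counterparty is a bank, so public deposits are unchanged → 0.
Government account inflow $887 million: non-bank counterparties' bank balances fall → −$887M.
Currency deposit $826 million: non-bank counterparties' bank balances rise → +$826M.
Currency withdrawal $661 million: non-bank counterparties' bank balances fall → −$661M.
Net: 0 + 0 − 887 + 826 − 661 = -$722 million.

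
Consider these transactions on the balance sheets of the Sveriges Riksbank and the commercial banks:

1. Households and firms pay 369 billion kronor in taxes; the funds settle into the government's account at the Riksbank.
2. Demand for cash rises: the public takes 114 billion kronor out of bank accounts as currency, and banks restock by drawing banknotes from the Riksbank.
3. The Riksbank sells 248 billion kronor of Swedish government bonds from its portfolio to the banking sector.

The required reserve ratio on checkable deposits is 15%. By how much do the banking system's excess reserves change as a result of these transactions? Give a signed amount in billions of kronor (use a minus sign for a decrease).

Government account inflow 369 billion kronor: reserves −369B, deposits −369B.
Currency withdrawal 114 billion kronor: reserves −114B, deposits −114B.
OMO sale (to banks) 248 billion kronor: reserves −248B, deposits 0.
Totals: Δreserves = −731B, Δdeposits = −483B.
Δrequired reserves = 15% × −483B = −72.45B.
Δexcess reserves = Δreserves − Δrequired = −731B − (−72.45B) = -658.55 billion.

-658.55 billion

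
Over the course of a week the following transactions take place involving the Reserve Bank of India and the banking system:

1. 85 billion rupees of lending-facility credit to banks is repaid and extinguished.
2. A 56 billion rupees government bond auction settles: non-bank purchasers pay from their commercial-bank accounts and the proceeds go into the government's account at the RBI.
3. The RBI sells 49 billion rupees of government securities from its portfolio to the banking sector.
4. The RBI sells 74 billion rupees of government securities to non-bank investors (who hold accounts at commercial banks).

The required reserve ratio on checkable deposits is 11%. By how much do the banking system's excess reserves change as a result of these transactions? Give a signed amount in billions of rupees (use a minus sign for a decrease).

-249.7 billion

Discount-window repayment 85 billion rupees: reserves −85B, deposits 0.
Government account inflow 56 billion rupees: reserves −56B, deposits −56B.
OMO sale (to banks) 49 billion rupees: reserves −49B, deposits 0.
Asset sale (to non-banks) 74 billion rupees: reserves −74B, deposits −74B.
Totals: Δreserves = −264B, Δdeposits = −130B.
Δrequired reserves = 11% × −130B = −14.3B.
Δexcess reserves = Δreserves − Δrequired = −264B − (−14.3B) = -249.7 billion.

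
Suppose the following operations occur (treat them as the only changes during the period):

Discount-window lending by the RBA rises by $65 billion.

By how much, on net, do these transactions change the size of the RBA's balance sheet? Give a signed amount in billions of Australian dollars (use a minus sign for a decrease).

RBA balance sheet:
  Assets:      Loans to banks +$65B
  Liabilities: Bank reserves +$65B
Commercial banking system:
  Assets:      Reserves at CB +$65B
  Liabilities: Borrowings from CB +$65B
Change in total RBA assets = +$65 billion.

+$65 billion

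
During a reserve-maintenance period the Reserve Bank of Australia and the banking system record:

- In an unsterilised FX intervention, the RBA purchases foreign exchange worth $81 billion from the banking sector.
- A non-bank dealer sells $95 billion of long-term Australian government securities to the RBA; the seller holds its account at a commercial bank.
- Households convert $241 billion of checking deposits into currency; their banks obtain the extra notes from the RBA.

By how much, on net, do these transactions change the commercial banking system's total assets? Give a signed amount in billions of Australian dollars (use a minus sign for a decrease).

-$146 billion

RBA balance sheet:
  Assets:      Securities +$95B, Foreign assets +$81B
  Liabilities: Bank reserves −$65B, Currency in circulation +$241B
Commercial banking system:
  Assets:      Reserves at CB −$65B, Foreign assets −$81B
  Liabilities: Checkable deposits −$146B
Change in total bank assets = -$146 billion.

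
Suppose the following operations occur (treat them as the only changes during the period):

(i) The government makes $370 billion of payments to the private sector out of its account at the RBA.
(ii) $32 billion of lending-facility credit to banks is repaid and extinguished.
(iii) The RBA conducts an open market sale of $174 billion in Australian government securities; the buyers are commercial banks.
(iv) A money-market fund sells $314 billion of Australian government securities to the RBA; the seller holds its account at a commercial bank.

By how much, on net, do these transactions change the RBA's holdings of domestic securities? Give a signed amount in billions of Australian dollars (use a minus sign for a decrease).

Government spending $370 billion: the RBA's securities portfolio is untouched → 0.
Discount-window repayment $32 billion: the RBA's securities portfolio is untouched → 0.
OMO sale (to banks) $174 billion: securities removed from the RBA's portfolio → −$174B.
Asset purchase (from non-banks) $314 billion: securities added to the RBA's portfolio → +$314B.
Net: 0 + 0 − 174 + 314 = +$140 billion.

+$140 billion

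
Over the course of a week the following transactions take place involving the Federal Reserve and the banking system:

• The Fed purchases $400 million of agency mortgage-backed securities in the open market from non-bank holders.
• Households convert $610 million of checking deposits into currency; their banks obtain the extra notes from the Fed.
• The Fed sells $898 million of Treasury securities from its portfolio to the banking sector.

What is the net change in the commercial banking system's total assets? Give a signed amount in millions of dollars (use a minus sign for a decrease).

-$210 million

Asset purchase (from non-banks) $400 million: bank balance sheets expand → +$400M.
Currency withdrawal $610 million: bank balance sheets shrink → −$610M.
OMO sale (to banks) $898 million: just an asset swap on bank balance sheets → 0.
Net: 400 − 610 + 0 = -$210 million.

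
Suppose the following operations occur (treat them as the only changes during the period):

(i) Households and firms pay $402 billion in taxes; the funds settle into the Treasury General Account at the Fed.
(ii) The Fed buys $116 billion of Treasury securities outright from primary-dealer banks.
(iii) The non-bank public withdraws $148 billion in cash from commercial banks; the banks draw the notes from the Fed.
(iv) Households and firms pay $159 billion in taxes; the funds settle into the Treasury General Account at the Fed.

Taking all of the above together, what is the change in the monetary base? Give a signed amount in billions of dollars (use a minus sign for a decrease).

Fed balance sheet:
  Assets:      Securities +$116B
  Liabilities: Bank reserves −$593B, Currency in circulation +$148B, Government deposits +$561B
Monetary base = currency + reserves: +$148B + (−$593B) = -$445 billion.

-$445 billion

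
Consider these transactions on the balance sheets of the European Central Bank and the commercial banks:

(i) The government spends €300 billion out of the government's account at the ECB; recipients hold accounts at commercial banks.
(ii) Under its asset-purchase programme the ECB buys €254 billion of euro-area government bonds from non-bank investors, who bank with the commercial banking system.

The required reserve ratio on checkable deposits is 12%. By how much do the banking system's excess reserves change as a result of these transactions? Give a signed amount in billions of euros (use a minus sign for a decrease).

+€487.52 billion

Government spending €300 billion: reserves +€300B, deposits +€300B.
Asset purchase (from non-banks) €254 billion: reserves +€254B, deposits +€254B.
Totals: Δreserves = +€554B, Δdeposits = +€554B.
Δrequired reserves = 12% × +€554B = +€66.48B.
Δexcess reserves = Δreserves − Δrequired = +€554B − (+€66.48B) = +€487.52 billion.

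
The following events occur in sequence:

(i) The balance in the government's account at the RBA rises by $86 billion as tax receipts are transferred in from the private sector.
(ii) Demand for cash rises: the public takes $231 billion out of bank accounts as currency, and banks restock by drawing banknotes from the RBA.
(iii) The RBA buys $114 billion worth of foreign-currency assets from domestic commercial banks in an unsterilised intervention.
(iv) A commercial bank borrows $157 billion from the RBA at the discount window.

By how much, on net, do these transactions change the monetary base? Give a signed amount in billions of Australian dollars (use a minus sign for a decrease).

+$185 billion

Government account inflow $86 billion: reserves shift to a non-base liability → −$86B.
Currency withdrawal $231 billion: just a shift between currency and reserves — both are base money → 0.
FX purchase $114 billion: RBA balance sheet expands → +$114B.
Discount-window loan $157 billion: RBA balance sheet expands → +$157B.
Net: −86 + 0 + 114 + 157 = +$185 billion.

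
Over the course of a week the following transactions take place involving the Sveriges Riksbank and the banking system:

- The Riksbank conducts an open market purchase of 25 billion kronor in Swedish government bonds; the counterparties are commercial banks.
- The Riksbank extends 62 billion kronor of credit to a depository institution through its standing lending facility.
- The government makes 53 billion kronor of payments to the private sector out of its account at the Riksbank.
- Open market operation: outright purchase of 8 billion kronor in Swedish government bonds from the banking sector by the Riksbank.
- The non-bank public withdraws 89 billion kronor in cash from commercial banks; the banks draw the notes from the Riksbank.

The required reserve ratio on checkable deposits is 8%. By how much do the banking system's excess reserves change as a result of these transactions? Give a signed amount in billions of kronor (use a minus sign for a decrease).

+61.88 billion

OMO purchase (from banks) 25 billion kronor: reserves +25B, deposits 0.
Discount-window loan 62 billion kronor: reserves +62B, deposits 0.
Government spending 53 billion kronor: reserves +53B, deposits +53B.
OMO purchase (from banks) 8 billion kronor: reserves +8B, deposits 0.
Currency withdrawal 89 billion kronor: reserves −89B, deposits −89B.
Totals: Δreserves = +59B, Δdeposits = −36B.
Δrequired reserves = 8% × −36B = −2.88B.
Δexcess reserves = Δreserves − Δrequired = +59B − (−2.88B) = +61.88 billion.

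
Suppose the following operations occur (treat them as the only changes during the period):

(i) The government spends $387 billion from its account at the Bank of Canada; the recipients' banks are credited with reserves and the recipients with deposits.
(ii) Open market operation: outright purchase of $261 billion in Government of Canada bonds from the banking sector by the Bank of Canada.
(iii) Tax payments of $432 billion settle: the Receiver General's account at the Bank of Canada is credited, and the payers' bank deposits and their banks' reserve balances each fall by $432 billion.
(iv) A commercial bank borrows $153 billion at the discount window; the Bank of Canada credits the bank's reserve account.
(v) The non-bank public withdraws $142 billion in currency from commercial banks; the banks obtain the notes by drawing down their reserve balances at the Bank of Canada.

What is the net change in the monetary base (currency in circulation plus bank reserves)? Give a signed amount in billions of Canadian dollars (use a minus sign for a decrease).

+$369 billion

Bank of Canada balance sheet:
  Assets:      Securities +$261B, Loans to banks +$153B
  Liabilities: Bank reserves +$227B, Currency in circulation +$142B, Government deposits +$45B
Monetary base = currency + reserves: +$142B + (+$227B) = +$369 billion.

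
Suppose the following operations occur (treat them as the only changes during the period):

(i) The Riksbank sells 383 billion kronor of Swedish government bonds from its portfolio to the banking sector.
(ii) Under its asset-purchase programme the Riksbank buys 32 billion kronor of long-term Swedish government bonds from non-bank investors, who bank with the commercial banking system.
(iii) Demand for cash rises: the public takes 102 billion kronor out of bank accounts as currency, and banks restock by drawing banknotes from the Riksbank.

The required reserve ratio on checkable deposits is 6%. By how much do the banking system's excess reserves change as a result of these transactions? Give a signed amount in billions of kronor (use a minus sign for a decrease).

OMO sale (to banks) 383 billion kronor: reserves −383B, deposits 0.
Asset purchase (from non-banks) 32 billion kronor: reserves +32B, deposits +32B.
Currency withdrawal 102 billion kronor: reserves −102B, deposits −102B.
Totals: Δreserves = −453B, Δdeposits = −70B.
Δrequired reserves = 6% × −70B = −4.2B.
Δexcess reserves = Δreserves − Δrequired = −453B − (−4.2B) = -448.8 billion.

-448.8 billion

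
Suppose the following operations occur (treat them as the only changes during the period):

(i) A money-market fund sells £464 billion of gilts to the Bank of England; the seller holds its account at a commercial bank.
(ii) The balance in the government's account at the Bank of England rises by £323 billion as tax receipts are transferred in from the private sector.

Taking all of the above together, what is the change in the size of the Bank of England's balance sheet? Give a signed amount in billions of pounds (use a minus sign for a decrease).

Bank of England balance sheet:
  Assets:      Securities +£464B
  Liabilities: Bank reserves +£141B, Government deposits +£323B
Commercial banking system:
  Assets:      Reserves at CB +£141B
  Liabilities: Checkable deposits +£141B
Change in total Bank of England assets = +£464 billion.

+£464 billion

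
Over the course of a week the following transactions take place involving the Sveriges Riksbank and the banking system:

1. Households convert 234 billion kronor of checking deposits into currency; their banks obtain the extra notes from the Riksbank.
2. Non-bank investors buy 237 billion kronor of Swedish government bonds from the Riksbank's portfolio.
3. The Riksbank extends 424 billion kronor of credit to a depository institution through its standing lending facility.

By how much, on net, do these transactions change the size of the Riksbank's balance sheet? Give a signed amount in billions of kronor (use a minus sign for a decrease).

+187 billion

Currency withdrawal 234 billion kronor: only the composition of liabilities changes → 0.
Asset sale (to non-banks) 237 billion kronor: a Riksbank asset is shed → −237B.
Discount-window loan 424 billion kronor: a Riksbank asset is acquired → +424B.
Net: 0 − 237 + 424 = +187 billion.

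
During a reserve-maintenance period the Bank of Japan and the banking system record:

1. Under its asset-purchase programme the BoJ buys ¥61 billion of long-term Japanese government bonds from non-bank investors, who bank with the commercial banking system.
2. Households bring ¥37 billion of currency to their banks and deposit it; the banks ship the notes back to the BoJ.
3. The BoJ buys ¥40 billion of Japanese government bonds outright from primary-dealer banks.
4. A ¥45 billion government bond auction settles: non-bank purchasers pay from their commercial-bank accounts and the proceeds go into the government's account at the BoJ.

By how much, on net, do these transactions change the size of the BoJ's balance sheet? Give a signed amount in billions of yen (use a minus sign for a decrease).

+¥101 billion

BoJ balance sheet:
  Assets:      Securities +¥101B
  Liabilities: Bank reserves +¥93B, Currency in circulation −¥37B, Government deposits +¥45B
Commercial banking system:
  Assets:      Reserves at CB +¥93B, Securities −¥40B
  Liabilities: Checkable deposits +¥53B
Change in total BoJ assets = +¥101 billion.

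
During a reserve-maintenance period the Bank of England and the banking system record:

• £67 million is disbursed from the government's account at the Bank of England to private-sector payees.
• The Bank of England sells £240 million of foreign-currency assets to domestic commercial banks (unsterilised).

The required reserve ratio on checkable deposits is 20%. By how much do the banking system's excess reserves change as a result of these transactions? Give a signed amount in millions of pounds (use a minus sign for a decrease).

Government spending £67 million: reserves +£67M, deposits +£67M.
FX sale £240 million: reserves −£240M, deposits 0.
Totals: Δreserves = −£173M, Δdeposits = +£67M.
Δrequired reserves = 20% × +£67M = +£13.4M.
Δexcess reserves = Δreserves − Δrequired = −£173M − (+£13.4M) = -£186.4 million.

-£186.4 million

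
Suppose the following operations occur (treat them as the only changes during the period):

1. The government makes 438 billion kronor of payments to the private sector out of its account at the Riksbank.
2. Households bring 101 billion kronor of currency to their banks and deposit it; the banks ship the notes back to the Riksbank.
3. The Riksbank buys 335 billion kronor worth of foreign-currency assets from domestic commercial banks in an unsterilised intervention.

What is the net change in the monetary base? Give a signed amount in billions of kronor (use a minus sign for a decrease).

Riksbank balance sheet:
  Assets:      Foreign assets +335B
  Liabilities: Bank reserves +874B, Currency in circulation −101B, Government deposits −438B
Commercial banking system:
  Assets:      Reserves at CB +874B, Foreign assets −335B
  Liabilities: Checkable deposits +539B
Monetary base = currency + reserves: −101B + (+874B) = +773 billion.

+773 billion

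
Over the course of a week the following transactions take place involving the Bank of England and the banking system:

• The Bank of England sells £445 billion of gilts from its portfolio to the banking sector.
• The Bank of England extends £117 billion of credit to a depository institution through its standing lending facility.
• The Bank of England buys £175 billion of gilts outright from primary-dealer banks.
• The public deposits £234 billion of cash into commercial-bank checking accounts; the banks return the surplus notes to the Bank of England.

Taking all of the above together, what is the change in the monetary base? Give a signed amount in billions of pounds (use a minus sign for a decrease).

Bank of England balance sheet:
  Assets:      Securities −£270B, Loans to banks +£117B
  Liabilities: Bank reserves +£81B, Currency in circulation −£234B
Commercial banking system:
  Assets:      Reserves at CB +£81B, Securities +£270B
  Liabilities: Checkable deposits +£234B, Borrowings from CB +£117B
Monetary base = currency + reserves: −£234B + (+£81B) = -£153 billion.

-£153 billion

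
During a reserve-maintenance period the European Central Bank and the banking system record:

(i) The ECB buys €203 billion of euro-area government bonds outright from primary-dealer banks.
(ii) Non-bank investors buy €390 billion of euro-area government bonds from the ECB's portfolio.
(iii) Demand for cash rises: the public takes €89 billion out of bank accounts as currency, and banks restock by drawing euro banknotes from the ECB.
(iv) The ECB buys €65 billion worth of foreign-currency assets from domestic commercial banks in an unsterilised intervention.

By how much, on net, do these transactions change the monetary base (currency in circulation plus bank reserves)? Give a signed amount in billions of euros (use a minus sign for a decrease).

OMO purchase (from banks) €203 billion: ECB balance sheet expands → +€203B.
Asset sale (to non-banks) €390 billion: ECB balance sheet contracts → −€390B.
Currency withdrawal €89 billion: just a shift between currency and reserves — both are base money → 0.
FX purchase €65 billion: ECB balance sheet expands → +€65B.
Net: 203 − 390 + 0 + 65 = -€122 billion.

-€122 billion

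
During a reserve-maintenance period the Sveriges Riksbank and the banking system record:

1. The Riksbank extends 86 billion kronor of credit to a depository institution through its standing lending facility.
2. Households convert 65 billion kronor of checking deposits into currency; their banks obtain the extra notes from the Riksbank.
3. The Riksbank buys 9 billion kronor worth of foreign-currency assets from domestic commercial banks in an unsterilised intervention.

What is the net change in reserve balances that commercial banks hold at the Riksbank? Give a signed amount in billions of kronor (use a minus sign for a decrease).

Riksbank balance sheet:
  Assets:      Loans to banks +86B, Foreign assets +9B
  Liabilities: Bank reserves +30B, Currency in circulation +65B
So the change in reserve balances that commercial banks hold at the Riksbank is +30 billion.

+30 billion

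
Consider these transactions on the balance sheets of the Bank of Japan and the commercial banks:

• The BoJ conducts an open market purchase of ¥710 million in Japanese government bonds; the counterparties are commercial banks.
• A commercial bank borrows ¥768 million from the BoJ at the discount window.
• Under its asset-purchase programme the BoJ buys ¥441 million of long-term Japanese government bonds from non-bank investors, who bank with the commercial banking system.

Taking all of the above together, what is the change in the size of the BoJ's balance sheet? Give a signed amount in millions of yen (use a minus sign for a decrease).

OMO purchase (from banks) ¥710 million: a BoJ asset is acquired → +¥710M.
Discount-window loan ¥768 million: a BoJ asset is acquired → +¥768M.
Asset purchase (from non-banks) ¥441 million: a BoJ asset is acquired → +¥441M.
Net: 710 + 768 + 441 = +¥1919 million.

+¥1919 million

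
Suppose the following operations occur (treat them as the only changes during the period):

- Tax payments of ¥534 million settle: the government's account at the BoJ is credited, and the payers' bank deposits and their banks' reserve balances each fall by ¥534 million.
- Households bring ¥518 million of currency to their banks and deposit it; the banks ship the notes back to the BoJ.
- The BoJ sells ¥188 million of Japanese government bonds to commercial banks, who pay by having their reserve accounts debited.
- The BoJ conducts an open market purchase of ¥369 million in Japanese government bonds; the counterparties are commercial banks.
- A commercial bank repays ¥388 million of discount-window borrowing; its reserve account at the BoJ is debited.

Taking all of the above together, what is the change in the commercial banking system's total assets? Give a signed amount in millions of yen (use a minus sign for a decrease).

BoJ balance sheet:
  Assets:      Securities +¥181M, Loans to banks −¥388M
  Liabilities: Bank reserves −¥223M, Currency in circulation −¥518M, Government deposits +¥534M
Commercial banking system:
  Assets:      Reserves at CB −¥223M, Securities −¥181M
  Liabilities: Checkable deposits −¥16M, Borrowings from CB −¥388M
Change in total bank assets = -¥404 million.

-¥404 million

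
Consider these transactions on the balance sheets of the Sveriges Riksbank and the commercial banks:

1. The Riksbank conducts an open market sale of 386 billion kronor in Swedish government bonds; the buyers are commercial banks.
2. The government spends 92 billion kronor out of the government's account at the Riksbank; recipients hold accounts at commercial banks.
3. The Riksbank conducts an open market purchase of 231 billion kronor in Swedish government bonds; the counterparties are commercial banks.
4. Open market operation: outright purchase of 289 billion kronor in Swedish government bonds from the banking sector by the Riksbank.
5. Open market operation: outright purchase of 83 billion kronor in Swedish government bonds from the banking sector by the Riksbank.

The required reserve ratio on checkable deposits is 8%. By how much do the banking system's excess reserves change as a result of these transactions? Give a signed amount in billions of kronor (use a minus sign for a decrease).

OMO sale (to banks) 386 billion kronor: reserves −386B, deposits 0.
Government spending 92 billion kronor: reserves +92B, deposits +92B.
OMO purchase (from banks) 231 billion kronor: reserves +231B, deposits 0.
OMO purchase (from banks) 289 billion kronor: reserves +289B, deposits 0.
OMO purchase (from banks) 83 billion kronor: reserves +83B, deposits 0.
Totals: Δreserves = +309B, Δdeposits = +92B.
Δrequired reserves = 8% × +92B = +7.36B.
Δexcess reserves = Δreserves − Δrequired = +309B − (+7.36B) = +301.64 billion.

+301.64 billion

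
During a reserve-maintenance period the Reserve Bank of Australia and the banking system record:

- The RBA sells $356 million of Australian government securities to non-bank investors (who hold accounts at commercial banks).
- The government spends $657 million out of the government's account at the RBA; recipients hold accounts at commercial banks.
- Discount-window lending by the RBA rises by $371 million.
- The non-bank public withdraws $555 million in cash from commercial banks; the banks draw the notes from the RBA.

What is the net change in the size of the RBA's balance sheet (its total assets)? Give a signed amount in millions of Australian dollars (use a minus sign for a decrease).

+$15 million

RBA balance sheet:
  Assets:      Securities −$356M, Loans to banks +$371M
  Liabilities: Bank reserves +$117M, Currency in circulation +$555M, Government deposits −$657M
Change in total RBA assets = +$15 million.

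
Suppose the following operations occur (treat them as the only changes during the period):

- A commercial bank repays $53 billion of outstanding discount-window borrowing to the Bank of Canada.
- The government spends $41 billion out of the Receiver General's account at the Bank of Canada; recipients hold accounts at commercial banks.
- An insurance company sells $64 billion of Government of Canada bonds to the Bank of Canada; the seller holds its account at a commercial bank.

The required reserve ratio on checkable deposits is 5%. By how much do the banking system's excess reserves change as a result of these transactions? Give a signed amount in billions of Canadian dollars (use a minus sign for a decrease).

Discount-window repayment $53 billion: reserves −$53B, deposits 0.
Government spending $41 billion: reserves +$41B, deposits +$41B.
Asset purchase (from non-banks) $64 billion: reserves +$64B, deposits +$64B.
Totals: Δreserves = +$52B, Δdeposits = +$105B.
Δrequired reserves = 5% × +$105B = +$5.25B.
Δexcess reserves = Δreserves − Δrequired = +$52B − (+$5.25B) = +$46.75 billion.

+$46.75 billion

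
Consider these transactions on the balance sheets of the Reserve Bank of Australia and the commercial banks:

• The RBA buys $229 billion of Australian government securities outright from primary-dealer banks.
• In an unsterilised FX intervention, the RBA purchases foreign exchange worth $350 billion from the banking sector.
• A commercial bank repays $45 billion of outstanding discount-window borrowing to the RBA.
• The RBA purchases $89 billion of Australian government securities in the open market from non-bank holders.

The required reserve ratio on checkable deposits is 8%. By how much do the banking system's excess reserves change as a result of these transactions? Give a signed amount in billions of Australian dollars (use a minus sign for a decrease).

+$615.88 billion

OMO purchase (from banks) $229 billion: reserves +$229B, deposits 0.
FX purchase $350 billion: reserves +$350B, deposits 0.
Discount-window repayment $45 billion: reserves −$45B, deposits 0.
Asset purchase (from non-banks) $89 billion: reserves +$89B, deposits +$89B.
Totals: Δreserves = +$623B, Δdeposits = +$89B.
Δrequired reserves = 8% × +$89B = +$7.12B.
Δexcess reserves = Δreserves − Δrequired = +$623B − (+$7.12B) = +$615.88 billion.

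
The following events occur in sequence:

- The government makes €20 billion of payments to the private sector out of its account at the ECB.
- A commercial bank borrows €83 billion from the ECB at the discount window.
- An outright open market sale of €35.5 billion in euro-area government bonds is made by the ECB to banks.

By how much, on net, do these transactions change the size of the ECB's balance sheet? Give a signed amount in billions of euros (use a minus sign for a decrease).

+€47.5 billion

Government spending €20 billion: only the composition of liabilities changes → 0.
Discount-window loan €83 billion: an ECB asset is acquired → +€83B.
OMO sale (to banks) €35.5 billion: an ECB asset is shed → −€35.5B.
Net: 0 + 83 − 35.5 = +€47.5 billion.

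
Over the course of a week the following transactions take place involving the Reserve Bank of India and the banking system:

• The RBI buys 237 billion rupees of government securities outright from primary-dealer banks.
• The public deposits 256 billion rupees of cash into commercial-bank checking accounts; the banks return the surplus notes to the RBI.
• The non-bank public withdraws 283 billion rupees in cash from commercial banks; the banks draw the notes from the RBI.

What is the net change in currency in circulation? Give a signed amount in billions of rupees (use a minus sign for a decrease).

+27 billion

OMO purchase (from banks) 237 billion rupees: no currency enters or leaves circulation → 0.
Currency deposit 256 billion rupees: notes return to the central bank → −256B.
Currency withdrawal 283 billion rupees: notes leave the central bank → +283B.
Net: 0 − 256 + 283 = +27 billion.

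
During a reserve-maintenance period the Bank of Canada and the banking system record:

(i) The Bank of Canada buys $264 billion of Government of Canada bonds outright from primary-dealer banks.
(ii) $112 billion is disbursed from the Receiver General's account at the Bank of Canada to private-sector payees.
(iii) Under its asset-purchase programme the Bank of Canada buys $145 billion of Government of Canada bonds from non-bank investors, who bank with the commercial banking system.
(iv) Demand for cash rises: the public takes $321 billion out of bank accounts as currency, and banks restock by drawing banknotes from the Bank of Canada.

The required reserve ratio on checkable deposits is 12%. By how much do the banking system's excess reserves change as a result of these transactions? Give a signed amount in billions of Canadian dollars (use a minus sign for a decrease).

OMO purchase (from banks) $264 billion: reserves +$264B, deposits 0.
Government spending $112 billion: reserves +$112B, deposits +$112B.
Asset purchase (from non-banks) $145 billion: reserves +$145B, deposits +$145B.
Currency withdrawal $321 billion: reserves −$321B, deposits −$321B.
Totals: Δreserves = +$200B, Δdeposits = −$64B.
Δrequired reserves = 12% × −$64B = −$7.68B.
Δexcess reserves = Δreserves − Δrequired = +$200B − (−$7.68B) = +$207.68 billion.

+$207.68 billion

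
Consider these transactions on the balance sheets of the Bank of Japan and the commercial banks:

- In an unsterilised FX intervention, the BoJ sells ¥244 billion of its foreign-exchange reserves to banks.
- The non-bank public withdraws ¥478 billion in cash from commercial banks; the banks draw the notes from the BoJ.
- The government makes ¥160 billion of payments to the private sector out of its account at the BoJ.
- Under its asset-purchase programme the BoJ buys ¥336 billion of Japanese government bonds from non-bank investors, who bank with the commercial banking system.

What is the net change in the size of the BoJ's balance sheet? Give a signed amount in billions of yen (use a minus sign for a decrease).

+¥92 billion

BoJ balance sheet:
  Assets:      Securities +¥336B, Foreign assets −¥244B
  Liabilities: Bank reserves −¥226B, Currency in circulation +¥478B, Government deposits −¥160B
Commercial banking system:
  Assets:      Reserves at CB −¥226B, Foreign assets +¥244B
  Liabilities: Checkable deposits +¥18B
Change in total BoJ assets = +¥92 billion.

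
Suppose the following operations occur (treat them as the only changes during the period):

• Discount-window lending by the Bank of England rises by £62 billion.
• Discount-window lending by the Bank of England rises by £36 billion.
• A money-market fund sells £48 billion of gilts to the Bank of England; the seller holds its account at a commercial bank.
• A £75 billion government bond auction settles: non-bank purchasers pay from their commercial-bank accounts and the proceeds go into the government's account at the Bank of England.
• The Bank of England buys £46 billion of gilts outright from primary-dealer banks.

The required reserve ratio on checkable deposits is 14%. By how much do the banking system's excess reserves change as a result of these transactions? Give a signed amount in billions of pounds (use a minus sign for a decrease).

Discount-window loan £62 billion: reserves +£62B, deposits 0.
Discount-window loan £36 billion: reserves +£36B, deposits 0.
Asset purchase (from non-banks) £48 billion: reserves +£48B, deposits +£48B.
Government account inflow £75 billion: reserves −£75B, deposits −£75B.
OMO purchase (from banks) £46 billion: reserves +£46B, deposits 0.
Totals: Δreserves = +£117B, Δdeposits = −£27B.
Δrequired reserves = 14% × −£27B = −£3.78B.
Δexcess reserves = Δreserves − Δrequired = +£117B − (−£3.78B) = +£120.78 billion.

+£120.78 billion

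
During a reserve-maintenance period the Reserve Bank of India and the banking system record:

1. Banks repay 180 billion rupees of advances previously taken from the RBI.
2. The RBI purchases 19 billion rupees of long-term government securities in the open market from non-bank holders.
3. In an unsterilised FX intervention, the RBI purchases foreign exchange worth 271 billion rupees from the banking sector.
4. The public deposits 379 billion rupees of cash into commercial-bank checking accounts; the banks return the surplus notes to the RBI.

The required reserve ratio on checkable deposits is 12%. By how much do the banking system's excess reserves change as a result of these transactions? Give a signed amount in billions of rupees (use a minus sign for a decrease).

Discount-window repayment 180 billion rupees: reserves −180B, deposits 0.
Asset purchase (from non-banks) 19 billion rupees: reserves +19B, deposits +19B.
FX purchase 271 billion rupees: reserves +271B, deposits 0.
Currency deposit 379 billion rupees: reserves +379B, deposits +379B.
Totals: Δreserves = +489B, Δdeposits = +398B.
Δrequired reserves = 12% × +398B = +47.76B.
Δexcess reserves = Δreserves − Δrequired = +489B − (+47.76B) = +441.24 billion.

+441.24 billion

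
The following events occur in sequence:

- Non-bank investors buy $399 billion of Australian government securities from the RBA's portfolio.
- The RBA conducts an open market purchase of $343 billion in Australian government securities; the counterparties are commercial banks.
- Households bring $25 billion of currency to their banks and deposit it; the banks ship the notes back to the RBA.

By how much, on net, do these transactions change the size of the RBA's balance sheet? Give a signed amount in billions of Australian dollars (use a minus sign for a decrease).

Asset sale (to non-banks) $399 billion: an RBA asset is shed → −$399B.
OMO purchase (from banks) $343 billion: an RBA asset is acquired → +$343B.
Currency deposit $25 billion: only the composition of liabilities changes → 0.
Net: −399 + 343 + 0 = -$56 billion.

-$56 billion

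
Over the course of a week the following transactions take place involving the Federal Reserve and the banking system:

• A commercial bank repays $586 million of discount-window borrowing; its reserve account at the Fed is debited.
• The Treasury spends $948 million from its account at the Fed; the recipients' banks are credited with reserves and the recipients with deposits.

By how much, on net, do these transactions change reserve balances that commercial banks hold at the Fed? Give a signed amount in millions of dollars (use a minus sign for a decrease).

Fed balance sheet:
  Assets:      Loans to banks −$586M
  Liabilities: Bank reserves +$362M, Government deposits −$948M
Commercial banking system:
  Assets:      Reserves at CB +$362M
  Liabilities: Checkable deposits +$948M, Borrowings from CB −$586M
So the change in reserve balances that commercial banks hold at the Fed is +$362 million.

+$362 million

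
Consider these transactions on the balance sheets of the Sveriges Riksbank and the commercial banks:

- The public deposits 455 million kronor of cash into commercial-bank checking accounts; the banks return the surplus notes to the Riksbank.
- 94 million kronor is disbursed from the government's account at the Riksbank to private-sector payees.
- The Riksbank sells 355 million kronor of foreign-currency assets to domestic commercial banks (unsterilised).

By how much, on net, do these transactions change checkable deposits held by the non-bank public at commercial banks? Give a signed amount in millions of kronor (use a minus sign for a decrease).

Currency deposit 455 million kronor: non-bank counterparties' bank balances rise → +455M.
Government spending 94 million kronor: non-bank counterparties' bank balances rise → +94M.
FX sale 355 million kronor: the counterparty is a bank, so public deposits are unchanged → 0.
Net: 455 + 94 + 0 = +549 million.

+549 million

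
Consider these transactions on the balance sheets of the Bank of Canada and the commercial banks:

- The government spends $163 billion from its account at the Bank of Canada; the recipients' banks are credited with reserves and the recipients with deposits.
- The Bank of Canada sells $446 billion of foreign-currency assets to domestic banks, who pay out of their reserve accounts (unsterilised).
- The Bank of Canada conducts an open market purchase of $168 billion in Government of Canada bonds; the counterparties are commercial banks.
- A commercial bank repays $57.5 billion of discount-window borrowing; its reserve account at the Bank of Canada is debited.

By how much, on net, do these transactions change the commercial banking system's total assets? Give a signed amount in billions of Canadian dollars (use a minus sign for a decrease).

Government spending $163 billion: bank balance sheets expand → +$163B.
FX sale $446 billion: just an asset swap on bank balance sheets → 0.
OMO purchase (from banks) $168 billion: just an asset swap on bank balance sheets → 0.
Discount-window repayment $57.5 billion: bank balance sheets shrink → −$57.5B.
Net: 163 + 0 + 0 − 57.5 = +$105.5 billion.

+$105.5 billion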